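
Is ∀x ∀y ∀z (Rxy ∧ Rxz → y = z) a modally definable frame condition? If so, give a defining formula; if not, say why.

This is a Sahlqvist condition; the CD axiom ◇p → □p defines it.
Suppose ◇p→□p is valid. Take Rxy, Rxz and set V(p)={y}. Then ◇p at x, so □p at x, so p at z, i.e. z=y.

Yes — defined by ◇p → □p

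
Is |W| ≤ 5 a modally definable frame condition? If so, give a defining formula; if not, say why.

No — not modally definable

Modal frame validity is preserved under disjoint unions.
Any modal formula valid on each of 6 disjoint one-world frames is valid on their disjoint union (validity is preserved under disjoint unions). Each one-world frame has |W|=1≤5, but the union has |W|=6.
So no modal formula (or set of formulas) defines exactly the |W|≤5 frames.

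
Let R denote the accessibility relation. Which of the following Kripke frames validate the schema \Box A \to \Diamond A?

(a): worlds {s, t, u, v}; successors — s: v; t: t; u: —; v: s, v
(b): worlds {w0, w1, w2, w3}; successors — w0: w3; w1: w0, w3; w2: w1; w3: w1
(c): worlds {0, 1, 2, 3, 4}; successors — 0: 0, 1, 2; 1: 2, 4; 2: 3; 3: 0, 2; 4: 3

(b), (c)

This is the axiom for seriality; its first-order frame correspondent is \forall x \exists y Rxy.
(a): fails — world u has no successor.
(b): condition met.
(c): condition met.
Valid on: (b), (c).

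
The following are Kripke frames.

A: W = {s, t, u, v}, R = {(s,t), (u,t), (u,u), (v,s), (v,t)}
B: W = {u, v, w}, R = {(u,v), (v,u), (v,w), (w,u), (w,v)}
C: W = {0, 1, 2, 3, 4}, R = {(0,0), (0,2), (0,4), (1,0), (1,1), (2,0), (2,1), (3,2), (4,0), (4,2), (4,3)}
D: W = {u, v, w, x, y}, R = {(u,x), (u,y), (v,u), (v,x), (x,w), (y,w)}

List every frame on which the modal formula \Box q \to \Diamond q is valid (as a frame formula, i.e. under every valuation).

The schema corresponds to seriality: \forall x \exists y Rxy.
A: fails — world t has no successor.
B: ✓.
C: ✓.
D: fails — world w has no successor.

B, C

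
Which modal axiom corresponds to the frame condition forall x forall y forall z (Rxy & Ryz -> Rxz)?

The condition is transitivity. The 4 schema □r → □□r defines it.
Suppose □r→□□r is valid. Take Rxy, Ryz and set V(r)={w : Rxw}. Then □r at x, so □□r at x, so □r at y, so r at z, i.e. Rxz.

□r → □□r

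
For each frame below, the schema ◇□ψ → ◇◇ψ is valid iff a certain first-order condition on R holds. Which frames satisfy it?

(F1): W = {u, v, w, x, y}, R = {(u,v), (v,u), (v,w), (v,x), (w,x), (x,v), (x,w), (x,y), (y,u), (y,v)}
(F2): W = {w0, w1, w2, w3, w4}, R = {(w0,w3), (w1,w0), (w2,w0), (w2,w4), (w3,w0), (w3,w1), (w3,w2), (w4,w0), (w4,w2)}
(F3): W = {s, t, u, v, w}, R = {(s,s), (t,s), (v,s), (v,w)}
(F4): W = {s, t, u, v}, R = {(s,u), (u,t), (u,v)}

(F1), (F2)

The schema corresponds to a generalized confluence (Geach) condition: ∀x ∀y (xRy → ∃w (yRw ∧ xR²w)).
(F1): ✓.
(F2): ✓.
(F3): fails — vRw but no w* with wRw* and vR²w*.
(F4): fails — uRt but no w with tRw and uR²w.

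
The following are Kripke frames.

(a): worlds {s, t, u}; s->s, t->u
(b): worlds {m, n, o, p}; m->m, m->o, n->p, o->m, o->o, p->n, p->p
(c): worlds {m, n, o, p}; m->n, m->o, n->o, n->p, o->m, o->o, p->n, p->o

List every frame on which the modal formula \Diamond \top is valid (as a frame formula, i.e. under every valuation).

Frame correspondent (Sahlqvist): \forall x \exists y Rxy — i.e. seriality.
(a): fails — world u has no successor.
(b): ✓.
(c): ✓.
Valid on: (b), (c).

(b), (c)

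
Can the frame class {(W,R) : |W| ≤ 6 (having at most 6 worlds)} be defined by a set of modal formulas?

If a class were modally definable it would be closed under disjoint unions (Goldblatt–Thomason).
Any modal formula valid on each of 7 disjoint one-world frames is valid on their disjoint union (validity is preserved under disjoint unions). Each one-world frame has |W|=1≤6, but the union has |W|=7.
So no modal formula (or set of formulas) defines exactly the |W|≤6 frames.

No — not modally definable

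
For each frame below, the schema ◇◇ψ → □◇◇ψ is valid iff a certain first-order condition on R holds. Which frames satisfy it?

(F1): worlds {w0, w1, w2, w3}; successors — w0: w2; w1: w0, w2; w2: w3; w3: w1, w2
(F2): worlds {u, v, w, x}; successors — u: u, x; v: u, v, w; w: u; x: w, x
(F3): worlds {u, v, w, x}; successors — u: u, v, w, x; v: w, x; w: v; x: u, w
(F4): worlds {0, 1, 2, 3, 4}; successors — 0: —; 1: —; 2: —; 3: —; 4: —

The schema corresponds to a generalized confluence (Geach) condition: ∀x ∀y ∀z ((xR²y ∧ xRz) → ∃w (y = w ∧ zR²w)).
(F1): fails — w0R²w3, w0Rw2 but no w with w3=w and w2R²w.
(F2): fails — vR²v, vRu but no t with v=t and uR²t.
(F3): fails — uR²u, uRw but no t with u=t and wR²t.
(F4): condition met.

(F4)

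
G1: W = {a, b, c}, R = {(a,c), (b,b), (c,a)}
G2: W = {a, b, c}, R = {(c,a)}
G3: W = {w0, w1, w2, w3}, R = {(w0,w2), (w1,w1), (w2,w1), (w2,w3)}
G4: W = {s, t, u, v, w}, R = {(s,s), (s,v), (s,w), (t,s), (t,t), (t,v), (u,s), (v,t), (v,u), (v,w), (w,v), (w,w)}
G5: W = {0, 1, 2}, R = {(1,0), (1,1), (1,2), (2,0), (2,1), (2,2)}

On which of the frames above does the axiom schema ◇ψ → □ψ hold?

Frame correspondent (Sahlqvist): ∀x ∀y ∀z (Rxy ∧ Rxz → y = z) — i.e. partial functionality.
G1: holds.
G2: holds.
G3: fails — w2 sees both w1 and w3.
G4: fails — s sees both s and v.
G5: fails — 1 sees both 0 and 1.

G1, G2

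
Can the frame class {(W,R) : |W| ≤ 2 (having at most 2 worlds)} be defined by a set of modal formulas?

If a class were modally definable it would be closed under disjoint unions (Goldblatt–Thomason).
Any modal formula valid on each of 3 disjoint one-world frames is valid on their disjoint union (validity is preserved under disjoint unions). Each one-world frame has |W|=1≤2, but the union has |W|=3.
So the class is not modally definable.

Not definable by any modal formula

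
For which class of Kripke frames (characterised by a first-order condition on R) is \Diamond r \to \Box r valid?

Suppose ◇r→□r is valid. Take Rxy, Rxz and set V(r)={y}. Then ◇r at x, so □r at x, so r at z, i.e. z=y.
The converse is a direct semantic check.
Frame condition: \forall x \forall y \forall z (Rxy \wedge Rxz \to y = z).

partial functionality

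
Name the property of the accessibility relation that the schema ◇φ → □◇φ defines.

The Euclidean property

Suppose ◇φ→□◇φ is valid. Take Rxy, Rxz and set V(φ)={y}. Then ◇φ at x, so □◇φ at x, so ◇φ at z, so some w with Rzw has φ; w=y, i.e. Rzy. By symmetry of the argument, Ryz.
Conversely, any frame satisfying ∀x ∀y ∀z (Rxy ∧ Rxz → Ryz) validates the schema.
Frame condition: ∀x ∀y ∀z (Rxy ∧ Rxz → Ryz).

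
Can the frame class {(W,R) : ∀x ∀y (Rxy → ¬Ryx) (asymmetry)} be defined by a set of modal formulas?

Not modally definable

Modal frame validity is preserved under surjective bounded morphisms.
The 4-cycle (worlds a,b,c,d with a→b→c→d→a) is asymmetric. Mapping every world to a single reflexive point • is a surjective bounded morphism, and the reflexive point is not asymmetric (R•• but asymmetry requires ¬R••).
So the class is not modally definable.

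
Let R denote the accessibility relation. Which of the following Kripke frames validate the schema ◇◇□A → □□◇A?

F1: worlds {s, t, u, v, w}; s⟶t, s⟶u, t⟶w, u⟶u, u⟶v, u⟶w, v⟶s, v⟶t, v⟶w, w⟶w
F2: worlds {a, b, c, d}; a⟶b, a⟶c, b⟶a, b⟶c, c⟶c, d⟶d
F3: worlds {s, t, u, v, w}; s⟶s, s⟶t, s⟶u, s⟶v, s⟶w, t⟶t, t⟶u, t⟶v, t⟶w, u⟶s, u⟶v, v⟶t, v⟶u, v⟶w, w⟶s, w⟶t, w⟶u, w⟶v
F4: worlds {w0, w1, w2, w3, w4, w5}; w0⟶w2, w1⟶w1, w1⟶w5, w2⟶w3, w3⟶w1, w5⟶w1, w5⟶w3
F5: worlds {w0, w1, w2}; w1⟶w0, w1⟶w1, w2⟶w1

F2, F4

Frame correspondent (Sahlqvist): ∀x ∀y ∀z ((xR²y ∧ xR²z) → ∃w (yRw ∧ zRw)) — i.e. a generalized confluence (Geach) condition.
F1: fails — uR²s, uR²t but no w* with sRw* and tRw*.
F2: ✓.
F3: fails — sR²u, sR²v but no w* with uRw* and vRw*.
F4: ✓.
F5: fails — w1R²w0, w1R²w0 but no w with w0Rw and w0Rw.
Valid on: F2, F4.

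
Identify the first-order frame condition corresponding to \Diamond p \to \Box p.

Partial functionality

Suppose ◇p→□p is valid. Take Rxy, Rxz and set V(p)={y}. Then ◇p at x, so □p at x, so p at z, i.e. z=y.
Conversely, on a frame with partial functionality the schema holds at every world under every valuation.
So the correspondent is partial functionality.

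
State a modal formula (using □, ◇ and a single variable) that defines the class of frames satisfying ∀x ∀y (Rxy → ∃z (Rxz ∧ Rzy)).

□□r → □r

This is density; the standard corresponding axiom is C4: □□r → □r.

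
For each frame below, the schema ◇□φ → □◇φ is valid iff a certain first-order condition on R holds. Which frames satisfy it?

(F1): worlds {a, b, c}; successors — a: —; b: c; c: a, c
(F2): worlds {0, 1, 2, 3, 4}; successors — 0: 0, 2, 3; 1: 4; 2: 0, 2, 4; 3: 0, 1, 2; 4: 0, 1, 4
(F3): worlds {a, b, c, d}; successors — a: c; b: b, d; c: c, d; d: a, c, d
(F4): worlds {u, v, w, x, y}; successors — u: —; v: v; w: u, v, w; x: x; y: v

(F3)

The schema corresponds to convergence: ∀x ∀y ∀z (Rxy ∧ Rxz → ∃w (Ryw ∧ Rzw)).
(F1): fails — Rca and Rca but a and a have no common successor.
(F2): fails — R31 and R30 but 1 and 0 have no common successor.
(F3): satisfies the condition.
(F4): fails — Rww and Rwu but w and u have no common successor.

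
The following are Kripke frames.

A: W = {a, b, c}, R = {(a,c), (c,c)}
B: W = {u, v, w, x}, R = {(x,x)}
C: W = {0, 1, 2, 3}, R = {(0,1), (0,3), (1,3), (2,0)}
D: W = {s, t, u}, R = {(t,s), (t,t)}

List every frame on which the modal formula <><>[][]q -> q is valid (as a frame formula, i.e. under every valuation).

B

This is the axiom for a generalized confluence (Geach) condition; its first-order frame correspondent is forall x forall y (x R^2 y -> exists w (y R^2 w & x = w)).
A: fails — aR²c but no w with cR²w and a=w.
B: condition met.
C: fails — 0R²3 but no w with 3R²w and 0=w.
D: fails — tR²s but no w with sR²w and t=w.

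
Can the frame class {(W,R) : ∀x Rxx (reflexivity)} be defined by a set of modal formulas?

Yes: it is reflexivity, defined by the T schema □r → r.
Suppose □r→r is valid. At any x set V(r)={w : Rxw}. Then □r holds at x, so r holds at x, i.e. Rxx.

Yes, by □r → r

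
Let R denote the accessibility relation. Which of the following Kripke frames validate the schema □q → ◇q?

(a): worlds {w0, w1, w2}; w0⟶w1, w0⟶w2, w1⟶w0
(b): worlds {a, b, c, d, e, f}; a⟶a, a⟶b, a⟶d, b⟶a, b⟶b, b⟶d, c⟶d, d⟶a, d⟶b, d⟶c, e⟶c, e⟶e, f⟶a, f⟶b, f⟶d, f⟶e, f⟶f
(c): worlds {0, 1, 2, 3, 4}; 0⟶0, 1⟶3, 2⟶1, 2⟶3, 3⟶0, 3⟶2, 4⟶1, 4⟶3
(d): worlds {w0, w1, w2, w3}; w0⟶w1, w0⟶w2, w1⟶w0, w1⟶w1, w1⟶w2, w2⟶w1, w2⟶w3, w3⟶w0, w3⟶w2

(b), (c), (d)

The schema corresponds to seriality: ∀x ∃y Rxy.
(a): fails — world w2 has no successor.
(b): ✓.
(c): ✓.
(d): ✓.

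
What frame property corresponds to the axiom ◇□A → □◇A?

Suppose ◇□A→□◇A is valid. Take Rxy, Rxz and set V(A)={w : Ryw}. Then □A at y so ◇□A at x, so □◇A at x, so ◇A at z, giving w with Rzw and Ryw.
The converse is a direct semantic check.
So the correspondent is convergence.

Convergence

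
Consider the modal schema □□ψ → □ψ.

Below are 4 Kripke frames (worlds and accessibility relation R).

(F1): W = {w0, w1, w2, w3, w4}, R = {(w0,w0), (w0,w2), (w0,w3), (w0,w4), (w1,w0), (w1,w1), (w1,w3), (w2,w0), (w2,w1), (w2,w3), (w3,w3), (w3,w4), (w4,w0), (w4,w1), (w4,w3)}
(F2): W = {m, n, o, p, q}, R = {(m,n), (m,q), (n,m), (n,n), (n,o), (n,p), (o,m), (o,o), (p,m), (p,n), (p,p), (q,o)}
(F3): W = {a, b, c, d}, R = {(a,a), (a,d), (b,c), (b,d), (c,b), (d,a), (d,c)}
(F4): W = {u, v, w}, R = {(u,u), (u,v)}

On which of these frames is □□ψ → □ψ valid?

(F1), (F4)

The schema corresponds to density: ∀x ∀y (Rxy → ∃z (Rxz ∧ Rzy)).
(F1): holds.
(F2): fails — Rmq but no z with Rmz and Rzq.
(F3): fails — Rdc but no z with Rdz and Rzc.
(F4): holds.
Valid on: (F1), (F4).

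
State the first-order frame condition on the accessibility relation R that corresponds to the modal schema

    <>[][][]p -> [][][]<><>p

This is a Sahlqvist (Geach-type) schema ◇^1□^3p → □^3◇^2p.
First-order correspondent: forall x forall y forall z ((xRy & x R^3 z) -> exists w (y R^3 w & z R^2 w)).

forall x forall y forall z ((xRy & x R^3 z) -> exists w (y R^3 w & z R^2 w))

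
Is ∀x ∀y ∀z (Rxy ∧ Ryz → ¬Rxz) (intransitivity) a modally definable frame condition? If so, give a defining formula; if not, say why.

Any modally definable frame class is closed under surjective bounded morphisms.
The 5-cycle (worlds a,b,c,d,e with a→b→c→d→e→a) is intransitive. Mapping every world to a single reflexive point • is a surjective bounded morphism; the reflexive point is not intransitive (R••∧R•• but R••).
Hence intransitivity is not modally definable.

No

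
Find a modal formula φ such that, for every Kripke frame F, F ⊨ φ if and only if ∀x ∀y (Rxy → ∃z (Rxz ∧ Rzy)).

The condition is density. The C4 schema □□r → □r defines it.
Suppose □□r→□r is valid. Take Rxy and set V(r)={w : xR²w}. Then □□r at x, so □r at x, so r at y, i.e. ∃z(Rxz∧Rzy).

□□r → □r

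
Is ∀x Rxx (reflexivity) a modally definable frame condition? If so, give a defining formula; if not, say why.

Yes, by □q → q

Yes: it is reflexivity, defined by the T schema □q → q.
Suppose □q→q is valid. At any x set V(q)={w : Rxw}. Then □q holds at x, so q holds at x, i.e. Rxx.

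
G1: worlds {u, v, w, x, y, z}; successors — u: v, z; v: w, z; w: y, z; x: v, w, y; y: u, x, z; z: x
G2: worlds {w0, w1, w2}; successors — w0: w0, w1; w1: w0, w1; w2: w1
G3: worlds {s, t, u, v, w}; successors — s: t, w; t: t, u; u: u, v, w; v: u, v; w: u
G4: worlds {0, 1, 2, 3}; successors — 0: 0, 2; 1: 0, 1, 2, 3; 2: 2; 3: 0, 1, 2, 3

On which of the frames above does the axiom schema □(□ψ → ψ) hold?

Frame correspondent (Sahlqvist): ∀x ∀y (Rxy → Ryy) — i.e. shift-reflexivity.
G1: fails — Ruv but not Rvv.
G2: condition met.
G3: fails — Ruw but not Rww.
G4: condition met.
Valid on: G2, G4.

G2, G4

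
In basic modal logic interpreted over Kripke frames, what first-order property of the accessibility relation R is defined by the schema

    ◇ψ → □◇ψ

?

Suppose ◇ψ→□◇ψ is valid. Take Rxy, Rxz and set V(ψ)={y}. Then ◇ψ at x, so □◇ψ at x, so ◇ψ at z, so some w with Rzw has ψ; w=y, i.e. Rzy. By symmetry of the argument, Ryz.

the Euclidean property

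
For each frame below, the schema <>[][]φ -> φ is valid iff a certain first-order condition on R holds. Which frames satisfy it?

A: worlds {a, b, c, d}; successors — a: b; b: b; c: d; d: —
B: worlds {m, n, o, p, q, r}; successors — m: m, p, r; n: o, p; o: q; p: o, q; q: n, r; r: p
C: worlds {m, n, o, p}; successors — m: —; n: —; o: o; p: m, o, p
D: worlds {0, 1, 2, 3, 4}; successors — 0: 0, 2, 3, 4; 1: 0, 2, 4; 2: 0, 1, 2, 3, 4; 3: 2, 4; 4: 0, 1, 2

This is the axiom for a generalized confluence (Geach) condition; its first-order frame correspondent is forall x forall y (xRy -> exists w (y R^2 w & x = w)).
A: fails — aRb but no w with bR²w and a=w.
B: fails — mRp but no w with pR²w and m=w.
C: fails — pRm but no w with mR²w and p=w.
D: holds.

D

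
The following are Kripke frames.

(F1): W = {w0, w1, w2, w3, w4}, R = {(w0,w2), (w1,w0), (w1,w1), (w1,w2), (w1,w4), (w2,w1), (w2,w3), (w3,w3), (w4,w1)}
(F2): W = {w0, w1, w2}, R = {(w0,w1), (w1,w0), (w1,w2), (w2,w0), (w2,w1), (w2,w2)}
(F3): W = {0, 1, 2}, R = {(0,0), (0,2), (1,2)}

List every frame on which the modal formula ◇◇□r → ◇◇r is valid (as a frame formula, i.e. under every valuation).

(F1)

The schema corresponds to a generalized confluence (Geach) condition: ∀x ∀y (xR²y → ∃w (yRw ∧ xR²w)).
(F1): satisfies the condition.
(F2): fails — w0R²w0 but no w with w0Rw and w0R²w.
(F3): fails — 0R²2 but no w with 2Rw and 0R²w.
Valid on: (F1).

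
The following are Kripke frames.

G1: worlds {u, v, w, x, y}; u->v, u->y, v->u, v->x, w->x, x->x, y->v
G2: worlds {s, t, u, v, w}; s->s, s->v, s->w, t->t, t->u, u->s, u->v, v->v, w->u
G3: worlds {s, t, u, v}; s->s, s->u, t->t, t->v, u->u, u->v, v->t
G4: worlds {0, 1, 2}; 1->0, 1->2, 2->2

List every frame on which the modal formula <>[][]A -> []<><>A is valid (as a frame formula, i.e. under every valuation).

Frame correspondent (Sahlqvist): forall x forall y forall z ((xRy & xRz) -> exists w (y R^2 w & z R^2 w)) — i.e. a generalized confluence (Geach) condition.
G1: holds.
G2: holds.
G3: holds.
G4: fails — 1R0, 1R0 but no w with 0R²w and 0R²w.
Valid on: G1, G2, G3.

G1, G2, G3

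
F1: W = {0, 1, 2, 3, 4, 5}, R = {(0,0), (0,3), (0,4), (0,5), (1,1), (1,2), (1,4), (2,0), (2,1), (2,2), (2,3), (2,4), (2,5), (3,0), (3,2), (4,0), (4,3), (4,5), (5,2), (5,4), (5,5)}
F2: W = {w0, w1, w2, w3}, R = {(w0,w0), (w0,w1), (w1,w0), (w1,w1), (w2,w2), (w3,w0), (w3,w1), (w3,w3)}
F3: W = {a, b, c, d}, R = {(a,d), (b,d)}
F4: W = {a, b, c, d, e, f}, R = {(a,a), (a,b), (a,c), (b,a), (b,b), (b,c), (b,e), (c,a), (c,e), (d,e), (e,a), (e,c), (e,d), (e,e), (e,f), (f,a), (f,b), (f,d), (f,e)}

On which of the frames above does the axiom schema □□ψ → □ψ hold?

The schema corresponds to density: ∀x ∀y (Rxy → ∃z (Rxz ∧ Rzy)).
F1: condition met.
F2: condition met.
F3: fails — Rad but no z with Raz and Rzd.
F4: condition met.

F1, F2, F4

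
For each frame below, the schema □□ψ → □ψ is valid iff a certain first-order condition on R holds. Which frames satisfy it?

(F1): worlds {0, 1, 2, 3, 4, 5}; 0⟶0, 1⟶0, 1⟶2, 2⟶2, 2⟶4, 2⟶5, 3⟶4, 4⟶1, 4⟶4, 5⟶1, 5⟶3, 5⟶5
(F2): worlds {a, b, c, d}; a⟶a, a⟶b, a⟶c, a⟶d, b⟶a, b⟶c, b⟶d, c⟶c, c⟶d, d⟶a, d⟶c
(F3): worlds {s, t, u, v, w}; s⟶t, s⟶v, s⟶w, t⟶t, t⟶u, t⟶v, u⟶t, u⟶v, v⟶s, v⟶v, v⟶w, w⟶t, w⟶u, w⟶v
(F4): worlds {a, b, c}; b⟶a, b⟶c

Frame correspondent (Sahlqvist): ∀x ∀y (Rxy → ∃z (Rxz ∧ Rzy)) — i.e. density.
(F1): condition met.
(F2): condition met.
(F3): condition met.
(F4): fails — Rba but no z with Rbz and Rza.

(F1), (F2), (F3)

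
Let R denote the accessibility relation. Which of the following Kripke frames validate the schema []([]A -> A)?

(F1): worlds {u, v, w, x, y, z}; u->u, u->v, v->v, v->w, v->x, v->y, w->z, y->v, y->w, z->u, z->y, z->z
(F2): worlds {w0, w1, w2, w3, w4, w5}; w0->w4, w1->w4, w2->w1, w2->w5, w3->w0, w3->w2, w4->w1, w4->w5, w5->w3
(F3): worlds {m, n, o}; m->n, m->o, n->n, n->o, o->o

(F3)

Frame correspondent (Sahlqvist): forall x forall y (Rxy -> Ryy) — i.e. shift-reflexivity.
(F1): fails — Rvw but not Rww.
(F2): fails — Rw0w4 but not Rw4w4.
(F3): ✓.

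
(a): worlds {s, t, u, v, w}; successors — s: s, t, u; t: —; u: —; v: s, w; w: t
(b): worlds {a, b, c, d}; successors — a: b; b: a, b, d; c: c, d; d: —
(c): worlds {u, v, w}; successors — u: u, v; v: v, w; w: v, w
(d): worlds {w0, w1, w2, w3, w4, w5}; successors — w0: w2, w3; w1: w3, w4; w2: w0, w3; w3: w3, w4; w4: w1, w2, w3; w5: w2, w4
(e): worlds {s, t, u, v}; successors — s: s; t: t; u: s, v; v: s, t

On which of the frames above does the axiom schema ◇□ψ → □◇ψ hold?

This is the axiom for convergence; its first-order frame correspondent is ∀x ∀y ∀z (Rxy ∧ Rxz → ∃w (Ryw ∧ Rzw)).
(a): fails — Rsu and Rsu but u and u have no common successor.
(b): fails — Rbb and Rbd but b and d have no common successor.
(c): condition met.
(d): condition met.
(e): fails — Rvt and Rvs but t and s have no common successor.
Valid on: (c), (d).

(c), (d)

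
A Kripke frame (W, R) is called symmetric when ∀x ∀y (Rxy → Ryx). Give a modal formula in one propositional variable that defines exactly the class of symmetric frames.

r → □◇r

A defining formula is r → □◇r (the B axiom).
Suppose r→□◇r is valid. Take Rxy and set V(r)={x}. Then r at x, so □◇r at x, so ◇r at y, so some z with Ryz has r; z=x, i.e. Ryx.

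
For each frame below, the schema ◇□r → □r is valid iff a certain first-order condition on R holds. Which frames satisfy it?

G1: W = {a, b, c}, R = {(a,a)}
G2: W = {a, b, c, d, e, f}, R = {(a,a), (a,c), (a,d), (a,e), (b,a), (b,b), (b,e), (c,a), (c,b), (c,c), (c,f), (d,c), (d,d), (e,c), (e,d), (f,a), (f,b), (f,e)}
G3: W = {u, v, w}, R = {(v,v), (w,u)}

Frame correspondent (Sahlqvist): ∀x ∀y ∀z (Rxy ∧ Rxz → Ryz) — i.e. the Euclidean property.
G1: holds.
G2: fails — Rae and Rae but not Ree.
G3: fails — Rwu and Rwu but not Ruu.

G1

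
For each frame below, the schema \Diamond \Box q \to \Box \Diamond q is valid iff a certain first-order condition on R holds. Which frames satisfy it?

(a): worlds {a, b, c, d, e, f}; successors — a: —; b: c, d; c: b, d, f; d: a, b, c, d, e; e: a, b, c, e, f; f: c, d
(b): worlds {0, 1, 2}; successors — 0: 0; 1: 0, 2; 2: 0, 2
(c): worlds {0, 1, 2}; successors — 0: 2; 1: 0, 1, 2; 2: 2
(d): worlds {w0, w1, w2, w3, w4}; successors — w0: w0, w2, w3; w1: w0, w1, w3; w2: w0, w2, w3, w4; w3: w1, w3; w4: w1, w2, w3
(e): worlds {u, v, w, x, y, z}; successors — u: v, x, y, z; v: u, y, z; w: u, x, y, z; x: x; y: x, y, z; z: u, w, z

(b), (c), (d)

Frame correspondent (Sahlqvist): \forall x \forall y \forall z (Rxy \wedge Rxz \to \exists w (Ryw \wedge Rzw)) — i.e. convergence.
(a): fails — Rdc and Rda but c and a have no common successor.
(b): ✓.
(c): ✓.
(d): ✓.
(e): fails — Ruv and Rux but v and x have no common successor.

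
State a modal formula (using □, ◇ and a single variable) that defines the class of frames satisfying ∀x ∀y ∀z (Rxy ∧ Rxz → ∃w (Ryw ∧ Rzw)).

A defining formula is ◇□q → □◇q (the .2 axiom).
Suppose ◇□q→□◇q is valid. Take Rxy, Rxz and set V(q)={w : Ryw}. Then □q at y so ◇□q at x, so □◇q at x, so ◇q at z, giving w with Rzw and Ryw.

◇□q → □◇q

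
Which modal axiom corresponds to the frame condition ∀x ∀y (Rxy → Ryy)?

□(□s → s)

This is shift-reflexivity; the standard corresponding axiom is T□: □(□s → s).
Suppose □(□s→s) is valid. Take Rxy and set V(s)={w : Ryw}. Then at y, □s holds; since □(□s→s) at x, □s→s at y, so s at y, i.e. Ryy.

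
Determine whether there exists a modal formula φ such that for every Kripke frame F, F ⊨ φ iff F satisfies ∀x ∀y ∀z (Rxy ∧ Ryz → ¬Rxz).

No — not modally definable

If a class were modally definable it would be closed under surjective bounded morphisms (Goldblatt–Thomason).
The 3-cycle (worlds w0,w1,w2 with w0→w1→w2→w0) is intransitive. Mapping every world to a single reflexive point • is a surjective bounded morphism; the reflexive point is not intransitive (R••∧R•• but R••).
Hence intransitivity is not modally definable.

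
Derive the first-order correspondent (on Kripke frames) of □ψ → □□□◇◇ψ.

∀x ∀z (xR³z → ∃w (xRw ∧ zR²w))

This is a Sahlqvist (Geach-type) schema ◇^0□^1ψ → □^3◇^2ψ.
First-order correspondent: ∀x ∀z (xR³z → ∃w (xRw ∧ zR²w)).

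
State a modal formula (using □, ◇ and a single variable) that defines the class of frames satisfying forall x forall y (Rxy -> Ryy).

The condition is shift-reflexivity. The T□ schema □(□q → q) defines it.
Suppose □(□q→q) is valid. Take Rxy and set V(q)={w : Ryw}. Then at y, □q holds; since □(□q→q) at x, □q→q at y, so q at y, i.e. Ryy.

□(□q → q)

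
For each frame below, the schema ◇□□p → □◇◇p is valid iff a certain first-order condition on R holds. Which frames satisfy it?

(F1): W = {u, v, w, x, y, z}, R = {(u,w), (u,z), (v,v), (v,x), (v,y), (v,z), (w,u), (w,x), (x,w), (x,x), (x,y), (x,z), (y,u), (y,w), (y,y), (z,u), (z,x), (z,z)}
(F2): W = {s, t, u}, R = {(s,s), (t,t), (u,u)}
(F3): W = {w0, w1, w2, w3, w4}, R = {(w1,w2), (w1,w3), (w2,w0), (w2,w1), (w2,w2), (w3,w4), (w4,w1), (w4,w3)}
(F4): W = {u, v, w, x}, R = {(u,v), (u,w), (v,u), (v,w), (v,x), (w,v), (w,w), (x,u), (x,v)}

(F1), (F2), (F4)

Frame correspondent (Sahlqvist): ∀x ∀y ∀z ((xRy ∧ xRz) → ∃w (yR²w ∧ zR²w)) — i.e. a generalized confluence (Geach) condition.
(F1): satisfies the condition.
(F2): satisfies the condition.
(F3): fails — w2Rw0, w2Rw0 but no w with w0R²w and w0R²w.
(F4): satisfies the condition.
Valid on: (F1), (F2), (F4).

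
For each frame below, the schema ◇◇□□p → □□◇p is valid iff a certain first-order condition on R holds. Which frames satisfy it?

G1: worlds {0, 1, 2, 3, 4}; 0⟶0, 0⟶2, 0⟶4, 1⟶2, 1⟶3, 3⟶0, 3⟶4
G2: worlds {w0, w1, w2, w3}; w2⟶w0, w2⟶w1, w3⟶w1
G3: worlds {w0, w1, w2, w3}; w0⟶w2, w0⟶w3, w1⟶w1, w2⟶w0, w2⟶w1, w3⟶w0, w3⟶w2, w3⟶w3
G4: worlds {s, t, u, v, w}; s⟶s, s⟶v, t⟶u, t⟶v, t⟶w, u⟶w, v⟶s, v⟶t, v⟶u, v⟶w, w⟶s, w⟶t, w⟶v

Frame correspondent (Sahlqvist): ∀x ∀y ∀z ((xR²y ∧ xR²z) → ∃w (yR²w ∧ zRw)) — i.e. a generalized confluence (Geach) condition.
G1: fails — 0R²0, 0R²2 but no w with 0R²w and 2Rw.
G2: satisfies the condition.
G3: fails — w0R²w1, w0R²w0 but no w with w1R²w and w0Rw.
G4: fails — sR²u, sR²u but no w* with uR²w* and uRw*.

G2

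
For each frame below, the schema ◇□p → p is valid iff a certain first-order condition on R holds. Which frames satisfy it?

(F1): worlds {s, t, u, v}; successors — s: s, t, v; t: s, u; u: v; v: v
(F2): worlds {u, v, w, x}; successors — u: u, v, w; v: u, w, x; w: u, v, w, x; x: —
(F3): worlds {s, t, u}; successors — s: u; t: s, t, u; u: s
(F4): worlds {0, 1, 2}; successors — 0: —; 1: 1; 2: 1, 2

none

This is the axiom for a generalized confluence (Geach) condition; its first-order frame correspondent is ∀x ∀y (xRy → ∃w (yRw ∧ x = w)).
(F1): fails — sRv but no w with vRw and s=w.
(F2): fails — vRx but no t with xRt and v=t.
(F3): fails — tRs but no w with sRw and t=w.
(F4): fails — 2R1 but no w with 1Rw and 2=w.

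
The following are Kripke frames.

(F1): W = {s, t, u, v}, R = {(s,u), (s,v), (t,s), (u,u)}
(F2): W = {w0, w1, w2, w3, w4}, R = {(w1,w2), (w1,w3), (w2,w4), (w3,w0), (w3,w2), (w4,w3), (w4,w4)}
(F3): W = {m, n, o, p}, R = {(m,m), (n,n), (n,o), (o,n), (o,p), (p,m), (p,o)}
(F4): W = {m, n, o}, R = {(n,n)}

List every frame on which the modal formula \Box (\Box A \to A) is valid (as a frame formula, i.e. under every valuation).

(F4)

Frame correspondent (Sahlqvist): \forall x \forall y (Rxy \to Ryy) — i.e. shift-reflexivity.
(F1): fails — Rsv but not Rvv.
(F2): fails — Rw1w2 but not Rw2w2.
(F3): fails — Rop but not Rpp.
(F4): satisfies the condition.
Valid on: (F4).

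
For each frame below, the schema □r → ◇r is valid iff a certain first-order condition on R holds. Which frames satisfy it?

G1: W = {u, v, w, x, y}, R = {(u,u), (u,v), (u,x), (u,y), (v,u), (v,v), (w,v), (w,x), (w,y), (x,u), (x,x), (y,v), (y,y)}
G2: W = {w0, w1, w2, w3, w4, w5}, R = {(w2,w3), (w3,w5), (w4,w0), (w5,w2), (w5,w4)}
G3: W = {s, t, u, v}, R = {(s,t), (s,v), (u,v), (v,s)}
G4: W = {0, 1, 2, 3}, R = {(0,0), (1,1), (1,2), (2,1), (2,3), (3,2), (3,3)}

The schema corresponds to seriality: ∀x ∃y Rxy.
G1: condition met.
G2: fails — world w0 has no successor.
G3: fails — world t has no successor.
G4: condition met.
Valid on: G1, G4.

G1, G4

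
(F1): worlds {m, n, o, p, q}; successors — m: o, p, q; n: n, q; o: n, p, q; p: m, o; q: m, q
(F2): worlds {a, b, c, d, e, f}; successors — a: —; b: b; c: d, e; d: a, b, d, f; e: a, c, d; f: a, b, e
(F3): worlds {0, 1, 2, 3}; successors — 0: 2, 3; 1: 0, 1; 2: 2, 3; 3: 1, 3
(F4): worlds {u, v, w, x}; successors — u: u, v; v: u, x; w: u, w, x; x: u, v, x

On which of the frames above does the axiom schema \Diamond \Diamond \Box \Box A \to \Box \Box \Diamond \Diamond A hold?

(F1), (F3), (F4)

This is the axiom for a generalized confluence (Geach) condition; its first-order frame correspondent is \forall x \forall y \forall z ((x R^2 y \wedge x R^2 z) \to \exists w (y R^2 w \wedge z R^2 w)).
(F1): condition met.
(F2): fails — cR²a, cR²a but no w with aR²w and aR²w.
(F3): condition met.
(F4): condition met.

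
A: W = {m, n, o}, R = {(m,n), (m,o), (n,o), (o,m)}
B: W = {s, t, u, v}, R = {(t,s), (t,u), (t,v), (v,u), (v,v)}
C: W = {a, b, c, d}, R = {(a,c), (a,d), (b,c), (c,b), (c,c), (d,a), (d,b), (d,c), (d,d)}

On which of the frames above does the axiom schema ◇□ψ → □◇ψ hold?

C

Frame correspondent (Sahlqvist): ∀x ∀y ∀z (Rxy ∧ Rxz → ∃w (Ryw ∧ Rzw)) — i.e. convergence.
A: fails — Rmo and Rmn but o and n have no common successor.
B: fails — Rtv and Rts but v and s have no common successor.
C: condition met.
Valid on: C.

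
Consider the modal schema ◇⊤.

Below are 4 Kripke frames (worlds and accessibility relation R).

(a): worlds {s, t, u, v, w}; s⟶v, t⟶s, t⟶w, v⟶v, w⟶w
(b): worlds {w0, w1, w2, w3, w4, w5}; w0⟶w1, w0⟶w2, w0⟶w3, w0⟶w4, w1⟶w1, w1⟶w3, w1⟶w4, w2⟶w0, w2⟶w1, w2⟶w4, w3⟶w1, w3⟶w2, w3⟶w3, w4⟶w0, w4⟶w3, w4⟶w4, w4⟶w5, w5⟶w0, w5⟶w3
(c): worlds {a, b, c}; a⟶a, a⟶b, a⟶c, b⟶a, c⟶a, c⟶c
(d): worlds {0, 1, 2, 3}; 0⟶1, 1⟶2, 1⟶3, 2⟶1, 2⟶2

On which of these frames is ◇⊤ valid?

The schema corresponds to seriality: ∀x ∃y Rxy.
(a): fails — world u has no successor.
(b): ✓.
(c): ✓.
(d): fails — world 3 has no successor.
Valid on: (b), (c).

(b), (c)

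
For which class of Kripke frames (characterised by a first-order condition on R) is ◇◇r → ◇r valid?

Transitivity

Replacing r by ¬r and contraposing gives the equivalent schema □r → □□r.
Suppose □r→□□r is valid. Take Rxy, Ryz and set V(r)={w : Rxw}. Then □r at x, so □□r at x, so □r at y, so r at z, i.e. Rxz.
The converse is a direct semantic check.
So the correspondent is transitivity.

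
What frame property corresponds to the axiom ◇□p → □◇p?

This is the .2 axiom.
Its frame correspondent is convergence — ∀x ∀y ∀z (Rxy ∧ Rxz → ∃w (Ryw ∧ Rzw)).

convergence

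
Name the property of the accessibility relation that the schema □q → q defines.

Suppose □q→q is valid. At any x set V(q)={w : Rxw}. Then □q holds at x, so q holds at x, i.e. Rxx.
Conversely, on a frame with reflexivity the schema holds at every world under every valuation.
So the correspondent is reflexivity.

reflexivity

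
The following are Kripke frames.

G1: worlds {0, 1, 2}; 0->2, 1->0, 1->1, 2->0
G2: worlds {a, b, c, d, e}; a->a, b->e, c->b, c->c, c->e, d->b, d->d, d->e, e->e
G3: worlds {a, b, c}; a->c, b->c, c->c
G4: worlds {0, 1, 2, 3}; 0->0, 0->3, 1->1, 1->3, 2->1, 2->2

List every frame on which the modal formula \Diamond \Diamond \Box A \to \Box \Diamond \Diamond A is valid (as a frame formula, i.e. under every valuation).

G2, G3

The schema corresponds to a generalized confluence (Geach) condition: \forall x \forall y \forall z ((x R^2 y \wedge xRz) \to \exists w (yRw \wedge z R^2 w)).
G1: fails — 1R²0, 1R0 but no w with 0Rw and 0R²w.
G2: holds.
G3: holds.
G4: fails — 0R²0, 0R3 but no w with 0Rw and 3R²w.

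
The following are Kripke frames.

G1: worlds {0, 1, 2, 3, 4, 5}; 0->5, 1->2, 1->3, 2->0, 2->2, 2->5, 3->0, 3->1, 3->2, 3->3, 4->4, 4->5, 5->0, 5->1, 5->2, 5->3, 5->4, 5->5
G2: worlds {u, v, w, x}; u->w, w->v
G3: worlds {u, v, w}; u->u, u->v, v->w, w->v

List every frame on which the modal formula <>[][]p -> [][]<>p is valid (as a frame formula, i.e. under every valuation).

Frame correspondent (Sahlqvist): forall x forall y forall z ((xRy & x R^2 z) -> exists w (y R^2 w & zRw)) — i.e. a generalized confluence (Geach) condition.
G1: satisfies the condition.
G2: fails — uRw, uR²v but no t with wR²t and vRt.
G3: fails — uRv, uR²v but no t with vR²t and vRt.
Valid on: G1.

G1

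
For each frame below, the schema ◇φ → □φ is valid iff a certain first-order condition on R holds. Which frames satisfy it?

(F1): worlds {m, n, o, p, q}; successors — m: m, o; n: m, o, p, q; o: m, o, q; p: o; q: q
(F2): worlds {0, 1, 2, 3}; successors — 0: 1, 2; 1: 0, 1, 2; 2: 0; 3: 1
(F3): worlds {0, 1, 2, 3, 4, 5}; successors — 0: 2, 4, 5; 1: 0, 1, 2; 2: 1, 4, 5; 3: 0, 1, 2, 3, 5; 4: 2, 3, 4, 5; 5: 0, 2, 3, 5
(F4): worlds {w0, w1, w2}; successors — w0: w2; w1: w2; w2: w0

(F4)

The schema corresponds to partial functionality: ∀x ∀y ∀z (Rxy ∧ Rxz → y = z).
(F1): fails — m sees both m and o.
(F2): fails — 0 sees both 1 and 2.
(F3): fails — 0 sees both 2 and 4.
(F4): satisfies the condition.
Valid on: (F4).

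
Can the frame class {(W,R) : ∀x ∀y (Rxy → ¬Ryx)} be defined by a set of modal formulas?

Modal frame validity is preserved under surjective bounded morphisms.
The 4-cycle (worlds 0,1,2,3 with 0→1→2→3→0) is asymmetric. Mapping every world to a single reflexive point • is a surjective bounded morphism, and the reflexive point is not asymmetric (R•• but asymmetry requires ¬R••).
So no modal formula (or set of formulas) defines exactly the asymmetric frames.

Not definable by any modal formula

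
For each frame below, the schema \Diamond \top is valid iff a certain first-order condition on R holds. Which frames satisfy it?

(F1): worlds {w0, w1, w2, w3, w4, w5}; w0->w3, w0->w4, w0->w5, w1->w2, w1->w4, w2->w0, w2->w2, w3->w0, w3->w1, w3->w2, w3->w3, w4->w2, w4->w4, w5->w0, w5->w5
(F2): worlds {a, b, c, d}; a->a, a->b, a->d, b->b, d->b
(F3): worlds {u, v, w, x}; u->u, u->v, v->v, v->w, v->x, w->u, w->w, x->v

Frame correspondent (Sahlqvist): \forall x \exists y Rxy — i.e. seriality.
(F1): condition met.
(F2): fails — world c has no successor.
(F3): condition met.
Valid on: (F1), (F3).

(F1), (F3)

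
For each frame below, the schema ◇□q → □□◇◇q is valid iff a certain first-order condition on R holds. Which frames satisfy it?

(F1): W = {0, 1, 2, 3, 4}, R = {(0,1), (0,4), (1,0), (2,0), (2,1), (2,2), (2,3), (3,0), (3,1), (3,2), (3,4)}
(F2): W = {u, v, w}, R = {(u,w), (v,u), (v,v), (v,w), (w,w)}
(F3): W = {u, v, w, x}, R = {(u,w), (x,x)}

(F2), (F3)

The schema corresponds to a generalized confluence (Geach) condition: ∀x ∀y ∀z ((xRy ∧ xR²z) → ∃w (yRw ∧ zR²w)).
(F1): fails — 0R4, 0R²0 but no w with 4Rw and 0R²w.
(F2): ✓.
(F3): ✓.
Valid on: (F2), (F3).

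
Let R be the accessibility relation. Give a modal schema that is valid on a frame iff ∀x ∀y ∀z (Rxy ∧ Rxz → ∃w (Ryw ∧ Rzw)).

The condition is convergence. The .2 schema ◇□p → □◇p defines it.
Suppose ◇□p→□◇p is valid. Take Rxy, Rxz and set V(p)={w : Ryw}. Then □p at y so ◇□p at x, so □◇p at x, so ◇p at z, giving w with Rzw and Ryw.

◇□p → □◇p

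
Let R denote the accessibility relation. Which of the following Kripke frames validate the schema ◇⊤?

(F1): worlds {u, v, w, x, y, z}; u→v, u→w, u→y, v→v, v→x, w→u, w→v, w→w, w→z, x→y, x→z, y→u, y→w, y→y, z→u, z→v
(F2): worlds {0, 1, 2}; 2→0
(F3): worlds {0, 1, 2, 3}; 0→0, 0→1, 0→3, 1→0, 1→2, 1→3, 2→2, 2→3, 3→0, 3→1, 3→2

The schema corresponds to seriality: ∀x ∃y Rxy.
(F1): satisfies the condition.
(F2): fails — world 0 has no successor.
(F3): satisfies the condition.

(F1), (F3)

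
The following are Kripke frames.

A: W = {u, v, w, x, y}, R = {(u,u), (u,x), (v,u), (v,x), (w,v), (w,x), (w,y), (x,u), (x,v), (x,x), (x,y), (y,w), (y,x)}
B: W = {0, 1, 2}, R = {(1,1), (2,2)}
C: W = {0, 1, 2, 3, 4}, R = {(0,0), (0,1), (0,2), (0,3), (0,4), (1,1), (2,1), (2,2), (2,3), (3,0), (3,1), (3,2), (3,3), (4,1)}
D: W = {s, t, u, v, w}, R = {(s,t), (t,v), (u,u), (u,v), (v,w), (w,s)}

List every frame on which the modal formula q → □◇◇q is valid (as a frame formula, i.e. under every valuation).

B

This is the axiom for a generalized confluence (Geach) condition; its first-order frame correspondent is ∀x ∀z (xRz → ∃w (x = w ∧ zR²w)).
A: fails — wRv but no t with w=t and vR²t.
B: condition met.
C: fails — 0R1 but no w with 0=w and 1R²w.
D: fails — sRt but no w* with s=w* and tR²w*.
Valid on: B.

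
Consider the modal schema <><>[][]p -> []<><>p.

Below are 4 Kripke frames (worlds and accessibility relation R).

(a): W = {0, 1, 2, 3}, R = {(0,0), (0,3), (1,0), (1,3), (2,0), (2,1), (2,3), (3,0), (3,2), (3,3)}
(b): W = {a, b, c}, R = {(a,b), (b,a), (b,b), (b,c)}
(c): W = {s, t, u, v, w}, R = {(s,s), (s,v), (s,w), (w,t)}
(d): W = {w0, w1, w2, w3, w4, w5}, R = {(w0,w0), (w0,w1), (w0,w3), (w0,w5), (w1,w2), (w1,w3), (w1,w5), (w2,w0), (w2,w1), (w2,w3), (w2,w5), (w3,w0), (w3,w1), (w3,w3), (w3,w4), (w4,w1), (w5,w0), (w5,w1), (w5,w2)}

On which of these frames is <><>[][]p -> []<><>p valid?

(a), (d)

The schema corresponds to a generalized confluence (Geach) condition: forall x forall y forall z ((x R^2 y & xRz) -> exists w (y R^2 w & z R^2 w)).
(a): condition met.
(b): fails — aR²c, aRb but no w with cR²w and bR²w.
(c): fails — sR²s, sRv but no w* with sR²w* and vR²w*.
(d): condition met.
Valid on: (a), (d).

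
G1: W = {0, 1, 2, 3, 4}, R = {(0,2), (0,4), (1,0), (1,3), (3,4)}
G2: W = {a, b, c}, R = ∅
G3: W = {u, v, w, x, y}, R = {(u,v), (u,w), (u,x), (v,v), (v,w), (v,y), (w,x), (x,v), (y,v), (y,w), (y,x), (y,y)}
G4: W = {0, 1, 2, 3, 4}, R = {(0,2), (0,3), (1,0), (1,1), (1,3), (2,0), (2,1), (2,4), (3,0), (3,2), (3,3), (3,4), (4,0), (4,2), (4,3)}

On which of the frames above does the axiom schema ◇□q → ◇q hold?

G2

This is the axiom for a generalized confluence (Geach) condition; its first-order frame correspondent is ∀x ∀y (xRy → ∃w (yRw ∧ xRw)).
G1: fails — 0R2 but no w with 2Rw and 0Rw.
G2: holds.
G3: fails — vRw but no t with wRt and vRt.
G4: fails — 0R2 but no w with 2Rw and 0Rw.
Valid on: G2.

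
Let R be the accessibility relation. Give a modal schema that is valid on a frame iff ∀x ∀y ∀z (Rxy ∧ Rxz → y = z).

A defining formula is ◇q → □q (the CD axiom).

◇q → □q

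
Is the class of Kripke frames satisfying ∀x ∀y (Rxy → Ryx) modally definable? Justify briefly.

The condition is symmetry. A defining modal formula is q → □◇q.
Suppose q→□◇q is valid. Take Rxy and set V(q)={x}. Then q at x, so □◇q at x, so ◇q at y, so some z with Ryz has q; z=x, i.e. Ryx.

Definable; q → □◇q defines it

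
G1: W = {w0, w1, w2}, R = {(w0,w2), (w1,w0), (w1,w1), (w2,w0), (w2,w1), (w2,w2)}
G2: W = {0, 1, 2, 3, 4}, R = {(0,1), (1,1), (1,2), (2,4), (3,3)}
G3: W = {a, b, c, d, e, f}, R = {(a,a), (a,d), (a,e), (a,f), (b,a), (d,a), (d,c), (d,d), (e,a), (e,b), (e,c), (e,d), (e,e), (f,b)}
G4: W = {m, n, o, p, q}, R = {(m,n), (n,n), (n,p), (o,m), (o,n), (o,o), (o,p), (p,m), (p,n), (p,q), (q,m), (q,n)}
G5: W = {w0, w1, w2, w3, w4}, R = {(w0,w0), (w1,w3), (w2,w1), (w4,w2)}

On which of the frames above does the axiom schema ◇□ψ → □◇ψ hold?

The schema corresponds to convergence: ∀x ∀y ∀z (Rxy ∧ Rxz → ∃w (Ryw ∧ Rzw)).
G1: fails — Rw1w1 and Rw1w0 but w1 and w0 have no common successor.
G2: fails — R12 and R11 but 2 and 1 have no common successor.
G3: fails — Raa and Raf but a and f have no common successor.
G4: holds.
G5: fails — Rw1w3 and Rw1w3 but w3 and w3 have no common successor.
Valid on: G4.

G4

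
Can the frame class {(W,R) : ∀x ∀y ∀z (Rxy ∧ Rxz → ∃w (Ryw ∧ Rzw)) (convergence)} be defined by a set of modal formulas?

The condition is convergence. A defining modal formula is ◇□p → □◇p.
Suppose ◇□p→□◇p is valid. Take Rxy, Rxz and set V(p)={w : Ryw}. Then □p at y so ◇□p at x, so □◇p at x, so ◇p at z, giving w with Rzw and Ryw.

Definable; ◇□p → □◇p defines it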